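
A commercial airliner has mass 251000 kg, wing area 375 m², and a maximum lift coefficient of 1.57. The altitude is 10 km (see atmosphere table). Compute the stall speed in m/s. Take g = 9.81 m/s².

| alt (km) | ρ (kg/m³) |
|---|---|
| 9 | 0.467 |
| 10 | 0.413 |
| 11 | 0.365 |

At 10 km, from the table: ρ = 0.413 kg/m³.
At stall, lift equals weight: L = W = m·g = 251000 × 9.81 = 2.462×10^6 N.
V_stall = √(2W/(ρ·S·CL,max)) = √(2 × 2.462×10^6 / (0.413 × 375 × 1.57))
V_stall = √20250 = 142 m/s

V_stall = 142 m/s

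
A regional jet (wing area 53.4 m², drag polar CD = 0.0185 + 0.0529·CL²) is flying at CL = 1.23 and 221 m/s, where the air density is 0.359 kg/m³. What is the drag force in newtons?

D = 46100 N

CD = 0.0185 + 0.0529 × 1.23² = 0.09853
D = ½ρv²S·CD = ½ × 0.359 × 221² × 53.4 × 0.09853 = 46100 N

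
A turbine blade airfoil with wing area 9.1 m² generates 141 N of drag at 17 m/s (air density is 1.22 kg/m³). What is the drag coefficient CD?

CD = 0.0879

From D = ½ρv²S·CD, rearranging gives CD = 2D/(ρv²S).
CD = 2 × 141 / (1.22 × 17² × 9.1) = 0.0879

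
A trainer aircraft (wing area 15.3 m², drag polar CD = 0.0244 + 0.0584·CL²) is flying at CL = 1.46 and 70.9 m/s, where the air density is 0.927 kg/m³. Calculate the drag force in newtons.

CD = 0.0244 + 0.0584 × 1.46² = 0.1489
D = ½ρv²S·CD = ½ × 0.927 × 70.9² × 15.3 × 0.1489 = 5310 N

D = 5310 N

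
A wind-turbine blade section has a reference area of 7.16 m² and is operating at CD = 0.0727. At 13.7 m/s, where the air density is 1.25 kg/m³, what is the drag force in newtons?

D = 61.1 N

D = ½ρv²S·CD = ½ × 1.25 × 13.7² × 7.16 × 0.0727 = 61.1 N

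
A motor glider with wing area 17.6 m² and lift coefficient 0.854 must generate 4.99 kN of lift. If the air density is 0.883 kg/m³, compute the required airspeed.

L = ½ρv²S·CL ⇒ v = √(2L/(ρ·S·CL))
v = √(2 × 4990 / (0.883 × 17.6 × 0.854)) = √752 = 27.4 m/s

v = 27.4 m/s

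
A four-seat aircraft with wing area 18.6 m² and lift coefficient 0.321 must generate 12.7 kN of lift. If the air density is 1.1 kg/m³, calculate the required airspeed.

L = ½ρv²S·CL ⇒ v = √(2L/(ρ·S·CL))
v = √(2 × 12700 / (1.1 × 18.6 × 0.321)) = √3867 = 62.2 m/s

v = 62.2 m/s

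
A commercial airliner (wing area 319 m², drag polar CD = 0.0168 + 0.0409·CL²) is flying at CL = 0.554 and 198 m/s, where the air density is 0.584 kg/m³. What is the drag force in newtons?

CD = 0.0168 + 0.0409 × 0.554² = 0.02935
D = ½ρv²S·CD = ½ × 0.584 × 198² × 319 × 0.02935 = 1.07×10^5 N

D = 1.07×10^5 N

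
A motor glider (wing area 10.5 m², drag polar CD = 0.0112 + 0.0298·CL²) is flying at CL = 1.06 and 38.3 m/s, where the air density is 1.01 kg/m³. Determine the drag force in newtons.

CD = 0.0112 + 0.0298 × 1.06² = 0.04468
D = ½ρv²S·CD = ½ × 1.01 × 38.3² × 10.5 × 0.04468 = 348 N

D = 348 N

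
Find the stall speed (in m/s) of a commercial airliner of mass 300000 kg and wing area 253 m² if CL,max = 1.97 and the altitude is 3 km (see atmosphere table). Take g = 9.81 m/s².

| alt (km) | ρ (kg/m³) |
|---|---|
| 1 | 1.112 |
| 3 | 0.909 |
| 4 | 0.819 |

V_stall = 114 m/s

At 3 km, from the table: ρ = 0.909 kg/m³.
Stall occurs when L = W at CL,max. W = mg = 300000 × 9.81 = 2.943×10^6 N.
V_stall = √(2W/(ρ·S·CL,max)) = √(2 × 2.943×10^6 / (0.909 × 253 × 1.97))
V_stall = √12990 = 114 m/s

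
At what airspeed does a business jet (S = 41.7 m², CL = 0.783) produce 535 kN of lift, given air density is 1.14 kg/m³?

L = ½ρv²S·CL ⇒ v = √(2L/(ρ·S·CL))
v = √(2 × 5.35×10^5 / (1.14 × 41.7 × 0.783)) = √28750 = 170 m/s

v = 170 m/s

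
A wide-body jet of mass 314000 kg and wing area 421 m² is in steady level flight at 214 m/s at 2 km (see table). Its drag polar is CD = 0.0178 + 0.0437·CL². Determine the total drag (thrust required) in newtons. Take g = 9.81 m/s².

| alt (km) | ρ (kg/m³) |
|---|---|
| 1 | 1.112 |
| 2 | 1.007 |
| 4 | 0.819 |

D = 2.16×10^5 N

At 2 km, from the table: ρ = 1.007 kg/m³.
Level flight ⇒ L = W = m·g = 314000 × 9.81 = 3.0803×10^6 N.
Dynamic pressure q = 0.5 × 1.007 × 214² = 23060 Pa.
CL = W/(q·S) = 3.0803×10^6 / (23060 × 421) = 0.3173.
CD = 0.0178 + 0.0437 × 0.3173² = 0.0222.
D = q·S·CD = 23060 × 421 × 0.0222 = 2.155×10^5 N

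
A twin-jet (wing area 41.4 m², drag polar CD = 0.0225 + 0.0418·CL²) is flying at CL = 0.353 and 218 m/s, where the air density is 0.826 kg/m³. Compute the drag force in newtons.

CD = 0.0225 + 0.0418 × 0.353² = 0.02771
D = ½ρv²S·CD = ½ × 0.826 × 218² × 41.4 × 0.02771 = 22500 N

D = 22500 N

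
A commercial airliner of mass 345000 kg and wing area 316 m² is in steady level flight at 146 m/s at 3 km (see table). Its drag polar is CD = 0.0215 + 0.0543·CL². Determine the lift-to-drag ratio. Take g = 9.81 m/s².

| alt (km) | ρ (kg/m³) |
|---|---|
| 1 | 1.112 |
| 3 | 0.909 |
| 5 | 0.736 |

At 3 km, from the table: ρ = 0.909 kg/m³.
In steady level flight, lift balances weight: W = mg = 345000 × 9.81 = 3.3844×10^6 N.
Dynamic pressure q = 0.5 × 0.909 × 146² = 9688 Pa.
Required CL = L/(qS) = 3.3844×10^6/(9688·316) = 1.106.
CD = 0.0215 + 0.0543 × 1.106² = 0.08786.
L/D = CL/CD = 1.106 / 0.08786 = 12.6

L/D = 12.6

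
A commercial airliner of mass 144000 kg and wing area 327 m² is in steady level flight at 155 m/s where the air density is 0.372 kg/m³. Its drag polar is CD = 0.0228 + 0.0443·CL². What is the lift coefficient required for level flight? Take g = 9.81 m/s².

CL = 0.967

Weight W = mg = 144000 × 9.81 = 1.4126×10^6 N; in level flight L = W.
Dynamic pressure q = 0.5 × 0.372 × 155² = 4469 Pa.
CL = W/(q·S) = 1.4126×10^6 / (4469 × 327) = 0.9667.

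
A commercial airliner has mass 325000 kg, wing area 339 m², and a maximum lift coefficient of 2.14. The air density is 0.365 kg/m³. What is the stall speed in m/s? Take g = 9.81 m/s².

Weight W = mg = 325000 × 9.81 = 3.188×10^6 N.
From L = ½ρV²S·CL,max = W: V_stall = √(2W/(ρSCL,max)) = √(2·3.188×10^6/(0.365·339·2.14))
V_stall = √24080 = 155 m/s

V_stall = 155 m/s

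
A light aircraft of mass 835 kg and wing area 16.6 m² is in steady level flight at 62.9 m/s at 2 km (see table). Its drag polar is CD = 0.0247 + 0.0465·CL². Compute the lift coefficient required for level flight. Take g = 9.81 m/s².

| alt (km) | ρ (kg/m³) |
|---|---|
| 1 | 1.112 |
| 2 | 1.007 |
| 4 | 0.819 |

At 2 km, from the table: ρ = 1.007 kg/m³.
Weight W = mg = 835 × 9.81 = 8191.4 N; in level flight L = W.
Dynamic pressure q = 0.5 × 1.007 × 62.9² = 1992 Pa.
CL = W/(q·S) = 8191.4 / (1992 × 16.6) = 0.2477.

CL = 0.248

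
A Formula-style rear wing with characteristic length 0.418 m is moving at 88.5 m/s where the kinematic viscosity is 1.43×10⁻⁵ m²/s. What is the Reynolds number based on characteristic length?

Re = 2.59×10^6

Re = v·c/ν = 88.5 × 0.418 / (1.43×10⁻⁵) = 2.59×10^6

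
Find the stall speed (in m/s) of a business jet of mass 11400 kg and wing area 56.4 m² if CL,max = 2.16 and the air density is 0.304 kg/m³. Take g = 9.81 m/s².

V_stall = 77.7 m/s

Weight W = mg = 11400 × 9.81 = 1.118×10^5 N.
From L = ½ρV²S·CL,max = W: V_stall = √(2W/(ρSCL,max)) = √(2·1.118×10^5/(0.304·56.4·2.16))
V_stall = √6039 = 77.7 m/s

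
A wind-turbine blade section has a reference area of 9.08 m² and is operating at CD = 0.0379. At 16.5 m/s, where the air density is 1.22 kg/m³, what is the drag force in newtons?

Dynamic pressure q = ½ρv² = ½ × 1.22 × 16.5² = 166.1 Pa.
D = q·S·CD = 166.1 × 9.08 × 0.0379 = 57.2 N

D = 57.2 N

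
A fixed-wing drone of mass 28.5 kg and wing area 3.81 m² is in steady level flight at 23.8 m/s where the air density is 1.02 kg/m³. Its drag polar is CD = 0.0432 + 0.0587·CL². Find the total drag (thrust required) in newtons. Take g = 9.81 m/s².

Level flight ⇒ L = W = m·g = 28.5 × 9.81 = 279.59 N.
Dynamic pressure q = 0.5 × 1.02 × 23.8² = 288.9 Pa.
CL = W/(q·S) = 279.59 / (288.9 × 3.81) = 0.254.
CD = 0.0432 + 0.0587 × 0.254² = 0.04699.
D = q·S·CD = 288.9 × 3.81 × 0.04699 = 51.72 N

D = 51.7 N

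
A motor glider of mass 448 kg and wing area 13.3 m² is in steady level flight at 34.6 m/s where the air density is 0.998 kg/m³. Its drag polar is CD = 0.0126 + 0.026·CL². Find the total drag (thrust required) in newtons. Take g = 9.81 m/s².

D = 163 N

Level flight ⇒ L = W = m·g = 448 × 9.81 = 4394.9 N.
q = ½ρv² = ½ × 0.998 × 34.6² = 597.4 Pa.
CL = 2W/(ρv²S) = 2×4394.9/(0.998×34.6²×13.3) = 0.5531.
CD = 0.0126 + 0.026 × 0.5531² = 0.02056.
D = q·S·CD = 597.4 × 13.3 × 0.02056 = 163.3 N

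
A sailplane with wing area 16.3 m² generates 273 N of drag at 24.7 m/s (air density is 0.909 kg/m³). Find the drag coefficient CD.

From D = ½ρv²S·CD, rearranging gives CD = 2D/(ρv²S).
CD = 2 × 273 / (0.909 × 24.7² × 16.3) = 0.0604

CD = 0.0604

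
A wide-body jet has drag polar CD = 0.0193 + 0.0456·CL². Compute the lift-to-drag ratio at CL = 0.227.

L/D = 10.5

CD = 0.0193 + 0.0456 × 0.227² = 0.02165
L/D = CL/CD = 0.227 / 0.02165 = 10.5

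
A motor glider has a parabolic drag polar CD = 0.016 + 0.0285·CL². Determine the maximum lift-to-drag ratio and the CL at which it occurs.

For CD = CD0 + K·CL², (L/D)max occurs at CL* = √(CD0/K) and equals 1/(2√(K·CD0)).
(L/D)max = 1/(2√(0.0285 × 0.016)) = 1/(2 × 0.02135) = 23.4
CL* = √(0.016/0.0285) = 0.749

(L/D)max = 23.4, at CL = 0.749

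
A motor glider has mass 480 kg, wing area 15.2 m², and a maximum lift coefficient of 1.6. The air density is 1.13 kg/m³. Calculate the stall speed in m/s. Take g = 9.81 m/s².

Weight W = mg = 480 × 9.81 = 4709 N.
V_stall = √(2W/(ρ·S·CL,max)) = √(2 × 4709 / (1.13 × 15.2 × 1.6))
V_stall = √342.7 = 18.5 m/s

V_stall = 18.5 m/s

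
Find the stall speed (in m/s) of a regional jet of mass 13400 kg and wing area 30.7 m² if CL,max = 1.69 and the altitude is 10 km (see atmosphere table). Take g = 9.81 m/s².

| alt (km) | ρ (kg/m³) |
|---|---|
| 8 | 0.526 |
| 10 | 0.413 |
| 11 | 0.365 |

V_stall = 111 m/s

At 10 km, from the table: ρ = 0.413 kg/m³.
At stall, lift equals weight: L = W = m·g = 13400 × 9.81 = 1.315×10^5 N.
V_stall = √(2W/(ρ·S·CL,max)) = √(2 × 1.315×10^5 / (0.413 × 30.7 × 1.69))
V_stall = √12270 = 111 m/s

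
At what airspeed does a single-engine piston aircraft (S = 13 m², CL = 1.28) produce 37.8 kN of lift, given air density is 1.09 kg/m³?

v = 64.6 m/s

L = ½ρv²S·CL ⇒ v = √(2L/(ρ·S·CL))
v = √(2 × 37800 / (1.09 × 13 × 1.28)) = √4168 = 64.6 m/s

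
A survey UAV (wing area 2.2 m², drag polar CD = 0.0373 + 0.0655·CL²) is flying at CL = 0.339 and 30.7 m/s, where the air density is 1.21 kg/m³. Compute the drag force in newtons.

D = 56.2 N

CD = 0.0373 + 0.0655 × 0.339² = 0.04483
D = ½ρv²S·CD = ½ × 1.21 × 30.7² × 2.2 × 0.04483 = 56.2 N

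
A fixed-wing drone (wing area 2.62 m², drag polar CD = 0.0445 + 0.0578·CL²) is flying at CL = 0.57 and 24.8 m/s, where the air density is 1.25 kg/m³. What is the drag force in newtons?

CD = 0.0445 + 0.0578 × 0.57² = 0.06328
D = ½ρv²S·CD = ½ × 1.25 × 24.8² × 2.62 × 0.06328 = 63.7 N

D = 63.7 N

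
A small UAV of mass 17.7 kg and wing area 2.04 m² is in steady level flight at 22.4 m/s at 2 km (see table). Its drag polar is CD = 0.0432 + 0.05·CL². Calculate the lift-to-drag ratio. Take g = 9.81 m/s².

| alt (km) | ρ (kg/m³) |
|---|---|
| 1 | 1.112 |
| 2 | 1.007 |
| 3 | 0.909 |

L/D = 6.89

At 2 km, from the table: ρ = 1.007 kg/m³.
In steady level flight, lift balances weight: W = mg = 17.7 × 9.81 = 173.64 N.
Dynamic pressure q = 0.5 × 1.007 × 22.4² = 252.6 Pa.
CL = W/(q·S) = 173.64 / (252.6 × 2.04) = 0.3369.
CD = 0.0432 + 0.05 × 0.3369² = 0.04888.
L/D = CL/CD = 0.3369 / 0.04888 = 6.89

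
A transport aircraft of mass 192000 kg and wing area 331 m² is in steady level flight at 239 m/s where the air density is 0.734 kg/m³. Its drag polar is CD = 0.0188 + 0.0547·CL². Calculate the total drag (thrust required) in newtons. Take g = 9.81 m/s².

Weight W = mg = 192000 × 9.81 = 1.8835×10^6 N; in level flight L = W.
Dynamic pressure q = 0.5 × 0.734 × 239² = 20960 Pa.
CL = W/(q·S) = 1.8835×10^6 / (20960 × 331) = 0.2714.
CD = 0.0188 + 0.0547 × 0.2714² = 0.02283.
D = q·S·CD = 20960 × 331 × 0.02283 = 1.584×10^5 N

D = 1.58×10^5 N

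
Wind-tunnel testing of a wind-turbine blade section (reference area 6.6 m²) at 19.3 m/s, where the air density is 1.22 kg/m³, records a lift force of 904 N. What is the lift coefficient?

CL = 0.603

From L = ½ρv²S·CL, rearranging gives CL = 2L/(ρv²S).
CL = 2 × 904 / (1.22 × 19.3² × 6.6) = 0.603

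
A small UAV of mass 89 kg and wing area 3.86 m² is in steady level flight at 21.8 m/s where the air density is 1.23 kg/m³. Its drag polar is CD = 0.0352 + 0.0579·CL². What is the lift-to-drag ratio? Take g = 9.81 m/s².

Level flight ⇒ L = W = m·g = 89 × 9.81 = 873.09 N.
Dynamic pressure q = 0.5 × 1.23 × 21.8² = 292.3 Pa.
Required CL = L/(qS) = 873.09/(292.3·3.86) = 0.7739.
CD = 0.0352 + 0.0579 × 0.7739² = 0.06988.
L/D = CL/CD = 0.7739 / 0.06988 = 11.1

L/D = 11.1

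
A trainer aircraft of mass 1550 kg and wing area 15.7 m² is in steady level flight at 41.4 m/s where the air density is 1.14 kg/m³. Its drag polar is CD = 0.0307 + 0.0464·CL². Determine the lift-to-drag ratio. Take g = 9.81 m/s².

L/D = 13

Weight W = mg = 1550 × 9.81 = 15206 N; in level flight L = W.
Dynamic pressure q = 0.5 × 1.14 × 41.4² = 977 Pa.
Required CL = L/(qS) = 15206/(977·15.7) = 0.9913.
CD = 0.0307 + 0.0464 × 0.9913² = 0.0763.
L/D = CL/CD = 0.9913 / 0.0763 = 13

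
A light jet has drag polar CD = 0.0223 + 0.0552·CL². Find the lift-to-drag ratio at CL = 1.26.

CD = 0.0223 + 0.0552 × 1.26² = 0.1099
L/D = CL/CD = 1.26 / 0.1099 = 11.5

L/D = 11.5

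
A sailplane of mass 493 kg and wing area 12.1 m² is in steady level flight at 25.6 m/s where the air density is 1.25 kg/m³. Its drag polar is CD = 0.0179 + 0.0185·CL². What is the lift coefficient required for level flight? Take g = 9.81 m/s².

In steady level flight, lift balances weight: W = mg = 493 × 9.81 = 4836.3 N.
Dynamic pressure q = 0.5 × 1.25 × 25.6² = 409.6 Pa.
Required CL = L/(qS) = 4836.3/(409.6·12.1) = 0.9758.

CL = 0.976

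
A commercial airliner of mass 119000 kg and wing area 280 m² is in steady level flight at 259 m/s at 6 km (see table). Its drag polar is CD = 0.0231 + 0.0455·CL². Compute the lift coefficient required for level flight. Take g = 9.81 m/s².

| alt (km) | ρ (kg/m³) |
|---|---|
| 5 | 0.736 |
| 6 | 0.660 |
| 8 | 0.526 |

At 6 km, from the table: ρ = 0.660 kg/m³.
Level flight ⇒ L = W = m·g = 119000 × 9.81 = 1.1674×10^6 N.
Dynamic pressure q = 0.5 × 0.66 × 259² = 22140 Pa.
CL = 2W/(ρv²S) = 2×1.1674×10^6/(0.66×259²×280) = 0.1883.

CL = 0.188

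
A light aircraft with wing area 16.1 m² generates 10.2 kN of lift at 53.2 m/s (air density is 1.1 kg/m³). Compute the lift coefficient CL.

CL = 0.407

From L = ½ρv²S·CL, rearranging gives CL = 2L/(ρv²S).
CL = 2 × 10200 / (1.1 × 53.2² × 16.1) = 0.407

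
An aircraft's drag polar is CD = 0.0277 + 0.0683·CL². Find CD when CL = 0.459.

CD = 0.0421

CD = 0.0277 + 0.0683 × 0.459² = 0.0277 + 0.01439 = 0.0421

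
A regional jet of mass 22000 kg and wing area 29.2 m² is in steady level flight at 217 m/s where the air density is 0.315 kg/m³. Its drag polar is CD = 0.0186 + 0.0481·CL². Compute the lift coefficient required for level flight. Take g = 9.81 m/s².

CL = 0.997

Weight W = mg = 22000 × 9.81 = 2.1582×10^5 N; in level flight L = W.
Dynamic pressure q = 0.5 × 0.315 × 217² = 7417 Pa.
Required CL = L/(qS) = 2.1582×10^5/(7417·29.2) = 0.9966.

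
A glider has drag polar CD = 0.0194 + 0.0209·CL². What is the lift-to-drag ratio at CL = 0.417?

CD = 0.0194 + 0.0209 × 0.417² = 0.02303
L/D = CL/CD = 0.417 / 0.02303 = 18.1

L/D = 18.1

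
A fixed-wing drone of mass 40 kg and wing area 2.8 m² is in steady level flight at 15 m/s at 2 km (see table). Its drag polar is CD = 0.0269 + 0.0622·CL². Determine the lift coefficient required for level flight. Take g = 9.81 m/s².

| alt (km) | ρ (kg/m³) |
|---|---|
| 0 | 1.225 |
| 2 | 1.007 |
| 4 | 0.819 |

At 2 km, from the table: ρ = 1.007 kg/m³.
Level flight ⇒ L = W = m·g = 40 × 9.81 = 392.4 N.
q = ½ρv² = ½ × 1.007 × 15² = 113.3 Pa.
Required CL = L/(qS) = 392.4/(113.3·2.8) = 1.237.

CL = 1.24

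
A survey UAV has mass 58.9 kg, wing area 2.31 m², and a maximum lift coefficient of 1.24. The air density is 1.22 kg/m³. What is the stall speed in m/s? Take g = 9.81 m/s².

Stall occurs when L = W at CL,max. W = mg = 58.9 × 9.81 = 577.8 N.
From L = ½ρV²S·CL,max = W: V_stall = √(2W/(ρSCL,max)) = √(2·577.8/(1.22·2.31·1.24))
V_stall = √330.7 = 18.2 m/s

V_stall = 18.2 m/s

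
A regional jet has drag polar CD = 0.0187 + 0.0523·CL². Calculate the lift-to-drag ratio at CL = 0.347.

L/D = 13.9

CD = 0.0187 + 0.0523 × 0.347² = 0.025
L/D = CL/CD = 0.347 / 0.025 = 13.9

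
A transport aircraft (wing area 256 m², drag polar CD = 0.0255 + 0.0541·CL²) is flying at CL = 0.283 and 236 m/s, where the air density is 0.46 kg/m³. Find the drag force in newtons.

CD = 0.0255 + 0.0541 × 0.283² = 0.02983
D = ½ρv²S·CD = ½ × 0.46 × 236² × 256 × 0.02983 = 97800 N

D = 97800 N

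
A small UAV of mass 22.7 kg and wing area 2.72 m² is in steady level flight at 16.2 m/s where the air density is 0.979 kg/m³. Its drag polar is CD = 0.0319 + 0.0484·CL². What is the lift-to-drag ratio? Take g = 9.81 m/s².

L/D = 12.4

Weight W = mg = 22.7 × 9.81 = 222.69 N; in level flight L = W.
Dynamic pressure q = 0.5 × 0.979 × 16.2² = 128.5 Pa.
Required CL = L/(qS) = 222.69/(128.5·2.72) = 0.6373.
CD = 0.0319 + 0.0484 × 0.6373² = 0.05156.
L/D = CL/CD = 0.6373 / 0.05156 = 12.4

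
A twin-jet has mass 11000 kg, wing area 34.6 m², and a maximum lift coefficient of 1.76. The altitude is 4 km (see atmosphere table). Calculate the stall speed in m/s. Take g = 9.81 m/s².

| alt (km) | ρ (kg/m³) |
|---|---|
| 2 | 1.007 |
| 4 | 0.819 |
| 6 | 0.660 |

At 4 km, from the table: ρ = 0.819 kg/m³.
Stall occurs when L = W at CL,max. W = mg = 11000 × 9.81 = 1.079×10^5 N.
V_stall = √(2W/(ρ·S·CL,max)) = √(2 × 1.079×10^5 / (0.819 × 34.6 × 1.76))
V_stall = √4327 = 65.8 m/s

V_stall = 65.8 m/s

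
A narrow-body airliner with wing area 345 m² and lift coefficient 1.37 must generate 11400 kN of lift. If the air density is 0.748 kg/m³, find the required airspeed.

L = ½ρv²S·CL ⇒ v = √(2L/(ρ·S·CL))
v = √(2 × 1.14×10^7 / (0.748 × 345 × 1.37)) = √64490 = 254 m/s

v = 254 m/s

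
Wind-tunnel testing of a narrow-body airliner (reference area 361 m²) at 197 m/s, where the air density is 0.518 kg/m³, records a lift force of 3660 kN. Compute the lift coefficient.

From L = ½ρv²S·CL, rearranging gives CL = 2L/(ρv²S).
CL = 2 × 3.66×10^6 / (0.518 × 197² × 361) = 1.01

CL = 1.01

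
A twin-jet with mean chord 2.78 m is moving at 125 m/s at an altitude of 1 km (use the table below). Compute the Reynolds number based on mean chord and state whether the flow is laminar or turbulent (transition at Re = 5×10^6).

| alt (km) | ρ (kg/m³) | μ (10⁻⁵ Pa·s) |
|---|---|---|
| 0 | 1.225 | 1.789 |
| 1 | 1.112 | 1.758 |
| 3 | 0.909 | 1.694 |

At 1 km, from the table: ρ = 1.112 kg/m³, μ = 1.758×10⁻⁵ Pa·s.
Re = ρ·v·c/μ = 1.112 × 125 × 2.78 / (1.758×10⁻⁵) = 2.2×10^7
Since 2.2×10^7 > 5×10^6, the flow is turbulent.

Re = 2.2×10^7 (turbulent)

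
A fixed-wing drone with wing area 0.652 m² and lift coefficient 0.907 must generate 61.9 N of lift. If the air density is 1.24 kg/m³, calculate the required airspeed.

v = 13 m/s

L = ½ρv²S·CL ⇒ v = √(2L/(ρ·S·CL))
v = √(2 × 61.9 / (1.24 × 0.652 × 0.907)) = √168.8 = 13 m/s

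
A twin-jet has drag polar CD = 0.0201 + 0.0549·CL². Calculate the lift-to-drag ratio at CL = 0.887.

L/D = 14

CD = 0.0201 + 0.0549 × 0.887² = 0.06329
L/D = CL/CD = 0.887 / 0.06329 = 14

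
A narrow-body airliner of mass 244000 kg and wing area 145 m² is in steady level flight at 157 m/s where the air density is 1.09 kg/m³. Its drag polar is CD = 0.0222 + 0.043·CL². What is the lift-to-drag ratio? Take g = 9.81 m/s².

L/D = 14.1

Weight W = mg = 244000 × 9.81 = 2.3936×10^6 N; in level flight L = W.
q = ½ρv² = ½ × 1.09 × 157² = 13430 Pa.
CL = 2W/(ρv²S) = 2×2.3936×10^6/(1.09×157²×145) = 1.229.
CD = 0.0222 + 0.043 × 1.229² = 0.08713.
L/D = CL/CD = 1.229 / 0.08713 = 14.1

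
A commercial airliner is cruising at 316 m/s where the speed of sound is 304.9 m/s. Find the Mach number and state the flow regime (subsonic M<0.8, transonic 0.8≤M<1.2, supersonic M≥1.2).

M = 1.04 (transonic)

M = v/a = 316 / 304.9 = 1.04
M = 1.04 → transonic.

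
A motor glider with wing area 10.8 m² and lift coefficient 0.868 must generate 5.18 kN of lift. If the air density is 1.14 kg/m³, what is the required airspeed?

v = 31.1 m/s

L = ½ρv²S·CL ⇒ v = √(2L/(ρ·S·CL))
v = √(2 × 5180 / (1.14 × 10.8 × 0.868)) = √969.4 = 31.1 m/s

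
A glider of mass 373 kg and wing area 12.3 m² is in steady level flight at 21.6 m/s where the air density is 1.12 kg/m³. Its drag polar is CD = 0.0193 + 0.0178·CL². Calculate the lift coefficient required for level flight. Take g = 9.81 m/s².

CL = 1.14

Level flight ⇒ L = W = m·g = 373 × 9.81 = 3659.1 N.
q = ½ρv² = ½ × 1.12 × 21.6² = 261.3 Pa.
CL = W/(q·S) = 3659.1 / (261.3 × 12.3) = 1.139.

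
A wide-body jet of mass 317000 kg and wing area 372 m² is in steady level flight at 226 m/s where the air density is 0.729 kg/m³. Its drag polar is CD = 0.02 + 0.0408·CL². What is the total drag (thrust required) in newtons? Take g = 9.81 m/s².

D = 1.95×10^5 N

Level flight ⇒ L = W = m·g = 317000 × 9.81 = 3.1098×10^6 N.
q = ½ρv² = ½ × 0.729 × 226² = 18620 Pa.
CL = 2W/(ρv²S) = 2×3.1098×10^6/(0.729×226²×372) = 0.449.
CD = 0.02 + 0.0408 × 0.449² = 0.02823.
D = q·S·CD = 18620 × 372 × 0.02823 = 1.955×10^5 N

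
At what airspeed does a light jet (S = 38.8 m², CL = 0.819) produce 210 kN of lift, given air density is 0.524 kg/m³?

v = 159 m/s

L = ½ρv²S·CL ⇒ v = √(2L/(ρ·S·CL))
v = √(2 × 2.1×10^5 / (0.524 × 38.8 × 0.819)) = √25220 = 159 m/s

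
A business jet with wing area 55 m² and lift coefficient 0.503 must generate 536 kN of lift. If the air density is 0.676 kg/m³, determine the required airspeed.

L = ½ρv²S·CL ⇒ v = √(2L/(ρ·S·CL))
v = √(2 × 5.36×10^5 / (0.676 × 55 × 0.503)) = √57320 = 239 m/s

v = 239 m/s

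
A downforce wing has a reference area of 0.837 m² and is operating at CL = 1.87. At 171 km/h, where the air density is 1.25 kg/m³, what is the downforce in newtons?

Convert speed: v = 171 km/h ÷ 3.6 = 47.5 m/s.
Dynamic pressure q = ½ρv² = ½ × 1.25 × 47.5² = 1410 Pa.
L = q·S·CL = 1410 × 0.837 × 1.87 = 2210 N

L = 2210 N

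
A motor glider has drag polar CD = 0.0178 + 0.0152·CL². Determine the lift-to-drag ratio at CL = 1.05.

L/D = 30.4

CD = 0.0178 + 0.0152 × 1.05² = 0.03456
L/D = CL/CD = 1.05 / 0.03456 = 30.4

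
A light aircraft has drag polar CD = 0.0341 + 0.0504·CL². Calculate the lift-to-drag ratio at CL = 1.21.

L/D = 11.2

CD = 0.0341 + 0.0504 × 1.21² = 0.1079
L/D = CL/CD = 1.21 / 0.1079 = 11.2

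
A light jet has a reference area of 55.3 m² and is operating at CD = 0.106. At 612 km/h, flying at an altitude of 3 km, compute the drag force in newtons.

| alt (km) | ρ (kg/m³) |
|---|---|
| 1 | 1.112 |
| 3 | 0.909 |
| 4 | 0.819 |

At 3 km, from the table: ρ = 0.909 kg/m³.
Convert speed: v = 612 km/h ÷ 3.6 = 170 m/s.
Dynamic pressure q = ½ρv² = ½ × 0.909 × 170² = 13140 Pa.
D = q·S·CD = 13140 × 55.3 × 0.106 = 77000 N ≈ 77 kN

D = 77000 N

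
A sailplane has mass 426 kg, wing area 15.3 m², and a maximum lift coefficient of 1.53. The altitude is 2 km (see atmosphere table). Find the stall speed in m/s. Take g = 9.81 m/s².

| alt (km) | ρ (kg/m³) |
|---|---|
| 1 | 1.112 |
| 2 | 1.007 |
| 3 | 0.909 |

At 2 km, from the table: ρ = 1.007 kg/m³.
Weight W = mg = 426 × 9.81 = 4179 N.
V_stall = √(2W/(ρ·S·CL,max)) = √(2 × 4179 / (1.007 × 15.3 × 1.53))
V_stall = √354.6 = 18.8 m/s

V_stall = 18.8 m/s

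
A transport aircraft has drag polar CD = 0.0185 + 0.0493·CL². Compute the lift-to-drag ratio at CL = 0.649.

L/D = 16.5

CD = 0.0185 + 0.0493 × 0.649² = 0.03927
L/D = CL/CD = 0.649 / 0.03927 = 16.5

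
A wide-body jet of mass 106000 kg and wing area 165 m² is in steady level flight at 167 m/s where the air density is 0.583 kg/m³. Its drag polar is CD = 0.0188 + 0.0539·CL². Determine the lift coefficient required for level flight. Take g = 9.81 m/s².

Weight W = mg = 106000 × 9.81 = 1.0399×10^6 N; in level flight L = W.
q = ½ρv² = ½ × 0.583 × 167² = 8130 Pa.
CL = W/(q·S) = 1.0399×10^6 / (8130 × 165) = 0.7752.

CL = 0.775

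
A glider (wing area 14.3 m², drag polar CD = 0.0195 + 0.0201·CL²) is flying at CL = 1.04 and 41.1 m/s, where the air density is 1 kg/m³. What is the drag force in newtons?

D = 498 N

CD = 0.0195 + 0.0201 × 1.04² = 0.04124
D = ½ρv²S·CD = ½ × 1 × 41.1² × 14.3 × 0.04124 = 498 N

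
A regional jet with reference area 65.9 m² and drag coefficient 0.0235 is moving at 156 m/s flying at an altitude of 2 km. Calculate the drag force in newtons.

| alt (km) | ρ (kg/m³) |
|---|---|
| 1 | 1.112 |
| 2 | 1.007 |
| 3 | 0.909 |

D = 19000 N

At 2 km, from the table: ρ = 1.007 kg/m³.
Dynamic pressure q = ½ρv² = ½ × 1.007 × 156² = 12250 Pa.
D = q·S·CD = 12250 × 65.9 × 0.0235 = 19000 N ≈ 19 kN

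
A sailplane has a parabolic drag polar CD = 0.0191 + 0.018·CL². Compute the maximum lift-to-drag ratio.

(L/D)max = 27

For CD = CD0 + K·CL², (L/D)max occurs at CL* = √(CD0/K) and equals 1/(2√(K·CD0)).
(L/D)max = 1/(2√(0.018 × 0.0191)) = 1/(2 × 0.01854) = 27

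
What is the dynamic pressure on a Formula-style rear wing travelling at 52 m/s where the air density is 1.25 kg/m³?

q = 1690 Pa

q = ½ρv² = ½ × 1.25 × 52² = 1690 Pa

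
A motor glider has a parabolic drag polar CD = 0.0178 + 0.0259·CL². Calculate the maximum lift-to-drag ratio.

For CD = CD0 + K·CL², (L/D)max occurs at CL* = √(CD0/K) and equals 1/(2√(K·CD0)).
(L/D)max = 1/(2√(0.0259 × 0.0178)) = 1/(2 × 0.02147) = 23.3

(L/D)max = 23.3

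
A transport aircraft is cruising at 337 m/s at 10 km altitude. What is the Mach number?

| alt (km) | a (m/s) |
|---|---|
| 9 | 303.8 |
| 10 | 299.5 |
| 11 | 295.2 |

M = 1.13

At 10 km, from the table: a = 299.5 m/s.
M = v/a = 337 / 299.5 = 1.13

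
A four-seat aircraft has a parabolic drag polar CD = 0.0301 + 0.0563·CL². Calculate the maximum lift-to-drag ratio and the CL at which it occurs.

(L/D)max = 12.1, at CL = 0.731

For CD = CD0 + K·CL², (L/D)max occurs at CL* = √(CD0/K) and equals 1/(2√(K·CD0)).
(L/D)max = 1/(2√(0.0563 × 0.0301)) = 1/(2 × 0.04117) = 12.1
CL* = √(0.0301/0.0563) = 0.731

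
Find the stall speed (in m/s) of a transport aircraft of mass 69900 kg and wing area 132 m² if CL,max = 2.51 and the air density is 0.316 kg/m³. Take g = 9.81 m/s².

Weight W = mg = 69900 × 9.81 = 6.857×10^5 N.
V_stall = √(2W/(ρ·S·CL,max)) = √(2 × 6.857×10^5 / (0.316 × 132 × 2.51))
V_stall = √13100 = 114 m/s

V_stall = 114 m/s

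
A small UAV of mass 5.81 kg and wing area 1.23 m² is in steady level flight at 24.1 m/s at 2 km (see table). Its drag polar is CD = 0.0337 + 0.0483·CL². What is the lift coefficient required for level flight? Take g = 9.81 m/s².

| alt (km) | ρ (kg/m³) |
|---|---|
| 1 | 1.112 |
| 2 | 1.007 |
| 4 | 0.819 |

CL = 0.158

At 2 km, from the table: ρ = 1.007 kg/m³.
Level flight ⇒ L = W = m·g = 5.81 × 9.81 = 56.996 N.
Dynamic pressure q = 0.5 × 1.007 × 24.1² = 292.4 Pa.
CL = W/(q·S) = 56.996 / (292.4 × 1.23) = 0.1585.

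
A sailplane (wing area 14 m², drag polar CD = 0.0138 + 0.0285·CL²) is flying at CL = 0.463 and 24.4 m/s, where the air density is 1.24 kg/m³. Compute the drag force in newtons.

D = 103 N

CD = 0.0138 + 0.0285 × 0.463² = 0.01991
D = ½ρv²S·CD = ½ × 1.24 × 24.4² × 14 × 0.01991 = 103 N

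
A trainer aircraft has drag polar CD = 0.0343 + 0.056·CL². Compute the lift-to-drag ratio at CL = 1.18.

CD = 0.0343 + 0.056 × 1.18² = 0.1123
L/D = CL/CD = 1.18 / 0.1123 = 10.5

L/D = 10.5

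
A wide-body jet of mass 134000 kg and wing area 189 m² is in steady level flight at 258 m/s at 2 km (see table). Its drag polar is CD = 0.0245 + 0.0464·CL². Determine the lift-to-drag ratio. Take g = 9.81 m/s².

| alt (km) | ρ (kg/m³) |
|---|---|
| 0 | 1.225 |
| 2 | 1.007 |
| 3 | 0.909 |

L/D = 7.83

At 2 km, from the table: ρ = 1.007 kg/m³.
Weight W = mg = 134000 × 9.81 = 1.3145×10^6 N; in level flight L = W.
Dynamic pressure q = 0.5 × 1.007 × 258² = 33510 Pa.
CL = 2W/(ρv²S) = 2×1.3145×10^6/(1.007×258²×189) = 0.2075.
CD = 0.0245 + 0.0464 × 0.2075² = 0.0265.
L/D = CL/CD = 0.2075 / 0.0265 = 7.83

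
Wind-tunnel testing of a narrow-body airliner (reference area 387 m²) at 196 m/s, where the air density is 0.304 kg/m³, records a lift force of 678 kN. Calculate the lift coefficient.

From L = ½ρv²S·CL, rearranging gives CL = 2L/(ρv²S).
CL = 2 × 6.78×10^5 / (0.304 × 196² × 387) = 0.3

CL = 0.3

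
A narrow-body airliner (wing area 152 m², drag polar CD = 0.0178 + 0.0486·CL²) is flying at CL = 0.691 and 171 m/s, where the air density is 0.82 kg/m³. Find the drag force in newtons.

D = 74700 N

CD = 0.0178 + 0.0486 × 0.691² = 0.04101
D = ½ρv²S·CD = ½ × 0.82 × 171² × 152 × 0.04101 = 74700 N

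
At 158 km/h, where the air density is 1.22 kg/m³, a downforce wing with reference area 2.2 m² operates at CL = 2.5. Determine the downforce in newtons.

Convert speed: v = 158 km/h ÷ 3.6 = 43.89 m/s.
L = ½ρv²S·CL = ½ × 1.22 × 43.89² × 2.2 × 2.5 = 6460 N ≈ 6.46 kN

L = 6460 N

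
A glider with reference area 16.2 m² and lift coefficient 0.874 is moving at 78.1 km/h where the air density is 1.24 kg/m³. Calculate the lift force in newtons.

L = 4130 N

Convert speed: v = 78.1 km/h ÷ 3.6 = 21.69 m/s.
Dynamic pressure q = ½ρv² = ½ × 1.24 × 21.69² = 291.8 Pa.
L = q·S·CL = 291.8 × 16.2 × 0.874 = 4130 N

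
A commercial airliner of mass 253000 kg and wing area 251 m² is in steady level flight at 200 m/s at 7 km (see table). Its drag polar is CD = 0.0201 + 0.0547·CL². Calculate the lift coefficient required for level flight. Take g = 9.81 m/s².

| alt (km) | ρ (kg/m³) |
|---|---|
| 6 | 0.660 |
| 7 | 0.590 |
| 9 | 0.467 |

CL = 0.838

At 7 km, from the table: ρ = 0.590 kg/m³.
Level flight ⇒ L = W = m·g = 253000 × 9.81 = 2.4819×10^6 N.
q = ½ρv² = ½ × 0.59 × 200² = 11800 Pa.
CL = 2W/(ρv²S) = 2×2.4819×10^6/(0.59×200²×251) = 0.838.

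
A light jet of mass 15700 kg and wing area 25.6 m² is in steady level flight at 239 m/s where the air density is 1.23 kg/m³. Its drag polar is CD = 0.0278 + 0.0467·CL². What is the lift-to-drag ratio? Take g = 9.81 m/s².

L/D = 5.87

Weight W = mg = 15700 × 9.81 = 1.5402×10^5 N; in level flight L = W.
q = ½ρv² = ½ × 1.23 × 239² = 35130 Pa.
CL = W/(q·S) = 1.5402×10^5 / (35130 × 25.6) = 0.1713.
CD = 0.0278 + 0.0467 × 0.1713² = 0.02917.
L/D = CL/CD = 0.1713 / 0.02917 = 5.87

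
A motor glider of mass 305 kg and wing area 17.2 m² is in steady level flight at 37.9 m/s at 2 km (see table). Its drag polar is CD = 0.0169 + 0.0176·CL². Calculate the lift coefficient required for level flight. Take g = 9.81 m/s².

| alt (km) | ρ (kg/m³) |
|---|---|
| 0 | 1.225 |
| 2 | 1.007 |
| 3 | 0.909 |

At 2 km, from the table: ρ = 1.007 kg/m³.
In steady level flight, lift balances weight: W = mg = 305 × 9.81 = 2992.1 N.
q = ½ρv² = ½ × 1.007 × 37.9² = 723.2 Pa.
CL = W/(q·S) = 2992.1 / (723.2 × 17.2) = 0.2405.

CL = 0.241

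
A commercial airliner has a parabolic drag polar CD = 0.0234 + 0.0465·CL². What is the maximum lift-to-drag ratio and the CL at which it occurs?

(L/D)max = 15.2, at CL = 0.709

For CD = CD0 + K·CL², (L/D)max occurs at CL* = √(CD0/K) and equals 1/(2√(K·CD0)).
(L/D)max = 1/(2√(0.0465 × 0.0234)) = 1/(2 × 0.03299) = 15.2
CL* = √(0.0234/0.0465) = 0.709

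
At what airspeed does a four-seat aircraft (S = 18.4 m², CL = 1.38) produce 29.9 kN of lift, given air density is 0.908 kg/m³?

v = 50.9 m/s

L = ½ρv²S·CL ⇒ v = √(2L/(ρ·S·CL))
v = √(2 × 29900 / (0.908 × 18.4 × 1.38)) = √2594 = 50.9 m/s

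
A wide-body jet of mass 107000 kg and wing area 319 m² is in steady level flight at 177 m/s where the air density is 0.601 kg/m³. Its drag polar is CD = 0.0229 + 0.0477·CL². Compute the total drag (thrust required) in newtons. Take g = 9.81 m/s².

Level flight ⇒ L = W = m·g = 107000 × 9.81 = 1.0497×10^6 N.
Dynamic pressure q = 0.5 × 0.601 × 177² = 9414 Pa.
CL = 2W/(ρv²S) = 2×1.0497×10^6/(0.601×177²×319) = 0.3495.
CD = 0.0229 + 0.0477 × 0.3495² = 0.02873.
D = q·S·CD = 9414 × 319 × 0.02873 = 86270 N

D = 86300 N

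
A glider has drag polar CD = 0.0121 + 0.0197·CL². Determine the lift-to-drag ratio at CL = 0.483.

CD = 0.0121 + 0.0197 × 0.483² = 0.0167
L/D = CL/CD = 0.483 / 0.0167 = 28.9

L/D = 28.9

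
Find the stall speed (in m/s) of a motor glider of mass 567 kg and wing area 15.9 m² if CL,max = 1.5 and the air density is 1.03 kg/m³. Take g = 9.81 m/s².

V_stall = 21.3 m/s

Stall occurs when L = W at CL,max. W = mg = 567 × 9.81 = 5562 N.
From L = ½ρV²S·CL,max = W: V_stall = √(2W/(ρSCL,max)) = √(2·5562/(1.03·15.9·1.5))
V_stall = √452.9 = 21.3 m/s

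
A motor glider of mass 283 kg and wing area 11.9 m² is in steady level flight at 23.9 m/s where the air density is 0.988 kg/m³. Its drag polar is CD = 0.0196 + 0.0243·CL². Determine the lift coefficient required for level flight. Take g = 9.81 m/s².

CL = 0.827

Weight W = mg = 283 × 9.81 = 2776.2 N; in level flight L = W.
q = ½ρv² = ½ × 0.988 × 23.9² = 282.2 Pa.
Required CL = L/(qS) = 2776.2/(282.2·11.9) = 0.8268.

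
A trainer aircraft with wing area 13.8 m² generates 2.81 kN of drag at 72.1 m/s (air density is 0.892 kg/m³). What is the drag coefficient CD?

CD = 0.0878

From D = ½ρv²S·CD, rearranging gives CD = 2D/(ρv²S).
CD = 2 × 2810 / (0.892 × 72.1² × 13.8) = 0.0878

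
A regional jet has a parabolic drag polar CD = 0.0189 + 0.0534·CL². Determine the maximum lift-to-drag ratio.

For CD = CD0 + K·CL², (L/D)max occurs at CL* = √(CD0/K) and equals 1/(2√(K·CD0)).
(L/D)max = 1/(2√(0.0534 × 0.0189)) = 1/(2 × 0.03177) = 15.7

(L/D)max = 15.7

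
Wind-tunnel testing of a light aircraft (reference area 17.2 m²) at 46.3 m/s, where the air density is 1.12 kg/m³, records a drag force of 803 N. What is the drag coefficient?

CD = 0.0389

From D = ½ρv²S·CD, rearranging gives CD = 2D/(ρv²S).
CD = 2 × 803 / (1.12 × 46.3² × 17.2) = 0.0389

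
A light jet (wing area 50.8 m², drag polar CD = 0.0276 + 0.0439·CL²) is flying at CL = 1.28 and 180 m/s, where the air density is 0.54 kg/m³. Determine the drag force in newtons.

CD = 0.0276 + 0.0439 × 1.28² = 0.09953
D = ½ρv²S·CD = ½ × 0.54 × 180² × 50.8 × 0.09953 = 44200 N

D = 44200 N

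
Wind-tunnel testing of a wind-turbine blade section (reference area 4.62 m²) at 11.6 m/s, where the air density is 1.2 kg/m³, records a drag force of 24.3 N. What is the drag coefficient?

From D = ½ρv²S·CD, rearranging gives CD = 2D/(ρv²S).
CD = 2 × 24.3 / (1.2 × 11.6² × 4.62) = 0.0651

CD = 0.0651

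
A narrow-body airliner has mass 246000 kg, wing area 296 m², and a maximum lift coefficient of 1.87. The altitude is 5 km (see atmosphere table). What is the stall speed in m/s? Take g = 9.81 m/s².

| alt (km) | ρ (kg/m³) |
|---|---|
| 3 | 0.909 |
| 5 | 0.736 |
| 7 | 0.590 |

At 5 km, from the table: ρ = 0.736 kg/m³.
Weight W = mg = 246000 × 9.81 = 2.413×10^6 N.
From L = ½ρV²S·CL,max = W: V_stall = √(2W/(ρSCL,max)) = √(2·2.413×10^6/(0.736·296·1.87))
V_stall = √11850 = 109 m/s

V_stall = 109 m/s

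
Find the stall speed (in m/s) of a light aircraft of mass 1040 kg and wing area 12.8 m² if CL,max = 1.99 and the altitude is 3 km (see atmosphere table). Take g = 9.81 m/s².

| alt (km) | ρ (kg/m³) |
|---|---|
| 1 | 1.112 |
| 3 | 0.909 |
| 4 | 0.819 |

V_stall = 29.7 m/s

At 3 km, from the table: ρ = 0.909 kg/m³.
At stall, lift equals weight: L = W = m·g = 1040 × 9.81 = 10200 N.
V_stall = √(2W/(ρ·S·CL,max)) = √(2 × 10200 / (0.909 × 12.8 × 1.99))
V_stall = √881.3 = 29.7 m/s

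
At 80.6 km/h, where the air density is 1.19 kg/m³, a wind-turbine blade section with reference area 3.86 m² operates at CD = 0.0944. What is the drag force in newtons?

D = 109 N

Convert speed: v = 80.6 km/h ÷ 3.6 = 22.39 m/s.
Dynamic pressure q = ½ρv² = ½ × 1.19 × 22.39² = 298.3 Pa.
D = q·S·CD = 298.3 × 3.86 × 0.0944 = 109 N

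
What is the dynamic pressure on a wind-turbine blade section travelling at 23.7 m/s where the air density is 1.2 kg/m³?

q = ½ρv² = ½ × 1.2 × 23.7² = 337 Pa

q = 337 Pa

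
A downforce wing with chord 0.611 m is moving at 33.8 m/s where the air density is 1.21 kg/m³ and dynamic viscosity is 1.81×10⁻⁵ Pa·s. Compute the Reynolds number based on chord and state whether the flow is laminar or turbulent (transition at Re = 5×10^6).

Re = 1.38×10^6 (laminar)

Re = ρ·v·c/μ = 1.21 × 33.8 × 0.611 / (1.81×10⁻⁵) = 1.38×10^6
Since 1.38×10^6 < 5×10^6, the flow is laminar.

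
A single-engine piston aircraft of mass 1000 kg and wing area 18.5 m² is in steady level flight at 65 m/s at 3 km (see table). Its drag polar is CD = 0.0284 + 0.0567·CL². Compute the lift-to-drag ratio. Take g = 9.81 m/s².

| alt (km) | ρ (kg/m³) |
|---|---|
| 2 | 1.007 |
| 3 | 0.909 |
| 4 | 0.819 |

L/D = 8.44

At 3 km, from the table: ρ = 0.909 kg/m³.
Weight W = mg = 1000 × 9.81 = 9810 N; in level flight L = W.
Dynamic pressure q = 0.5 × 0.909 × 65² = 1920 Pa.
CL = W/(q·S) = 9810 / (1920 × 18.5) = 0.2761.
CD = 0.0284 + 0.0567 × 0.2761² = 0.03272.
L/D = CL/CD = 0.2761 / 0.03272 = 8.44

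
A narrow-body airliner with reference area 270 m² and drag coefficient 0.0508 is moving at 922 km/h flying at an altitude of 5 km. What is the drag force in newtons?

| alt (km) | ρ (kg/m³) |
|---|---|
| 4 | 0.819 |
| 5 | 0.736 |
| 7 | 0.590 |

At 5 km, from the table: ρ = 0.736 kg/m³.
Convert speed: v = 922 km/h ÷ 3.6 = 256.1 m/s.
D = ½ρv²S·CD = ½ × 0.736 × 256.1² × 270 × 0.0508 = 3.31×10^5 N ≈ 331 kN

D = 3.31×10^5 N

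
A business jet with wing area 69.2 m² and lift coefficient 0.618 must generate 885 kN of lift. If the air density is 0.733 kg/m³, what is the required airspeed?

v = 238 m/s

L = ½ρv²S·CL ⇒ v = √(2L/(ρ·S·CL))
v = √(2 × 8.85×10^5 / (0.733 × 69.2 × 0.618)) = √56460 = 238 m/s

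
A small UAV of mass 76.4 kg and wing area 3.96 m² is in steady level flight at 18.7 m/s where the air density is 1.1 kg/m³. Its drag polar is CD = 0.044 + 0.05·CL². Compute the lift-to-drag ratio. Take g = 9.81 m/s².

Weight W = mg = 76.4 × 9.81 = 749.48 N; in level flight L = W.
Dynamic pressure q = 0.5 × 1.1 × 18.7² = 192.3 Pa.
CL = 2W/(ρv²S) = 2×749.48/(1.1×18.7²×3.96) = 0.9841.
CD = 0.044 + 0.05 × 0.9841² = 0.09242.
L/D = CL/CD = 0.9841 / 0.09242 = 10.6

L/D = 10.6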